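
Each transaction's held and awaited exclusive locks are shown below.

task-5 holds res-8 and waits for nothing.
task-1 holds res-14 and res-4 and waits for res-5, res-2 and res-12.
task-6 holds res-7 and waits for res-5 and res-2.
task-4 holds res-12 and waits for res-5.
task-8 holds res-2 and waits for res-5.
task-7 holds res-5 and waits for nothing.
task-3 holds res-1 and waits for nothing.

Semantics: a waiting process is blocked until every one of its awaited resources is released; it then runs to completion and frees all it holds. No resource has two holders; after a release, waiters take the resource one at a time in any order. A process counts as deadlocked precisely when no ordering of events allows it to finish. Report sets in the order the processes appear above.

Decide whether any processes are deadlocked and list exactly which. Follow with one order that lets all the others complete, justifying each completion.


The deadlocked set is empty.
Key observation: although several processes wait, no cycle exists — each chain bottoms out at a free runner.
The rest can finish in the order task-5, task-7, task-3, task-8, task-4, task-1, task-6.
Check, step by step:
  run task-5 (it waits on nothing); releases res-8
  run task-7 (it waits on nothing); releases res-5
  run task-3 (it waits on nothing); releases res-1
  task-8 waits on res-5 — all released -> runs and releases res-2
  task-4 waits on res-5 — all released -> runs and releases res-12
  task-1 waits on res-5, res-2 and res-12 — all released -> runs and releases res-14 and res-4
  task-6 waits on res-5 and res-2 — all released -> runs and releases res-7


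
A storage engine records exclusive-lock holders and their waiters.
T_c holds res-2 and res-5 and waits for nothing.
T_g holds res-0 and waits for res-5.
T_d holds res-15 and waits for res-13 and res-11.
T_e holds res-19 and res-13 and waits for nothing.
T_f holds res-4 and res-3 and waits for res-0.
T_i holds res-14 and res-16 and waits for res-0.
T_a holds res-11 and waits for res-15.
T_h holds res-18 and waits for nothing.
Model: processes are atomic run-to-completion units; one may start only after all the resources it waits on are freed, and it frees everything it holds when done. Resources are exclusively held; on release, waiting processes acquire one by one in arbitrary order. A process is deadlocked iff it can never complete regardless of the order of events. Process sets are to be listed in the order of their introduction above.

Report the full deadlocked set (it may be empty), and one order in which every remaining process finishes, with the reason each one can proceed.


Deadlocked: T_d and T_a.
Key observation: the knot is the closed ring of waits T_d -> T_a -> T_d; no other process is dragged down with it.
A valid finishing order for the others: T_c, T_g, T_h, T_f, T_i, T_e.
Step-by-step check:
  T_c: no waits; runs immediately, freeing res-2 and res-5
  T_g: everything it awaited (res-5) is free; runs, freeing res-0
  T_h: no waits; runs immediately, freeing res-18
  T_f: everything it awaited (res-0) is free; runs, freeing res-4 and res-3
  T_i: everything it awaited (res-0) is free; runs, freeing res-14 and res-16
  T_e: no waits; runs immediately, freeing res-19 and res-13


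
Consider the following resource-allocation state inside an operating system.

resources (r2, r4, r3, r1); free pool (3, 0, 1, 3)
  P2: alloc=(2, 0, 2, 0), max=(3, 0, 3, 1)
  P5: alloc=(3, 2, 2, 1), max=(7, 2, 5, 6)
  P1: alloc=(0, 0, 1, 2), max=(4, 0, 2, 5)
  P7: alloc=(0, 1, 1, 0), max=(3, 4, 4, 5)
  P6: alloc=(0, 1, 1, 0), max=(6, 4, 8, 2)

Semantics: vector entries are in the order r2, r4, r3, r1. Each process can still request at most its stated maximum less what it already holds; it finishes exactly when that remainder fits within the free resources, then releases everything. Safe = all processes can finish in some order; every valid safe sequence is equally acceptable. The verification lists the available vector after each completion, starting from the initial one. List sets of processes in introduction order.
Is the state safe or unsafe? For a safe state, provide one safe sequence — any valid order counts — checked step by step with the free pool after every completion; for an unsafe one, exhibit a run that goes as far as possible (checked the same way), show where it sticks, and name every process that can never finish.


UNSAFE — no complete ordering exists.
Key observation: P2, P1, P5 can finish, but then (8, 2, 6, 6) is all there is, and the blocked group's r4 demands exceed it.
The run P2, P1, P5 cannot be extended any further. Check, step by step:
  pool = (3, 0, 1, 3)
  P2 needs (1, 0, 1, 1) <= (3, 0, 1, 3) -> finishes; pool += (2, 0, 2, 0) = (5, 0, 3, 3)
  P1 needs (4, 0, 1, 3) <= (5, 0, 3, 3) -> finishes; pool += (0, 0, 1, 2) = (5, 0, 4, 5)
  P5 needs (4, 0, 3, 5) <= (5, 0, 4, 5) -> finishes; pool += (3, 2, 2, 1) = (8, 2, 6, 6)
  P7 still needs (3, 3, 3, 5) but only (8, 2, 6, 6) is free — short on r4
  P6 still needs (6, 3, 7, 2) but only (8, 2, 6, 6) is free — short on r4 and r3
Never able to finish: P7 and P6.


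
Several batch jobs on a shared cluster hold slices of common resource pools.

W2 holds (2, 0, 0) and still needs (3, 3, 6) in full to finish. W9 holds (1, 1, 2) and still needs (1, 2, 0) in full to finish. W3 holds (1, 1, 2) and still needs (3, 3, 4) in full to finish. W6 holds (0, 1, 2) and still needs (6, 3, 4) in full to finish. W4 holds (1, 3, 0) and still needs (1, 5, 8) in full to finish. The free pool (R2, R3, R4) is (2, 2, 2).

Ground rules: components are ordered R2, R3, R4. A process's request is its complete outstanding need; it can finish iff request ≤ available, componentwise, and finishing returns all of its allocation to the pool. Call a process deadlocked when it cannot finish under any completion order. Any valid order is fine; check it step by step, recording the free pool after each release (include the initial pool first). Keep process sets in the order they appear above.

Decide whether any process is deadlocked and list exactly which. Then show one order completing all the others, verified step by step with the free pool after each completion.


Nothing here is deadlocked.
Key observation: beginning at W9, releases accumulate fast enough that every process eventually fits.
One completion order for the rest: W9, W3, W2, W6, W4. Verifying each step:
  pool = (2, 2, 2)
  run W9 (needs (1, 2, 0), free (2, 2, 2)); after release of (1, 1, 2) the pool is (3, 3, 4)
  run W3 (needs (3, 3, 4), free (3, 3, 4)); after release of (1, 1, 2) the pool is (4, 4, 6)
  run W2 (needs (3, 3, 6), free (4, 4, 6)); after release of (2, 0, 0) the pool is (6, 4, 6)
  run W6 (needs (6, 3, 4), free (6, 4, 6)); after release of (0, 1, 2) the pool is (6, 5, 8)
  run W4 (needs (1, 5, 8), free (6, 5, 8)); after release of (1, 3, 0) the pool is (7, 8, 8)


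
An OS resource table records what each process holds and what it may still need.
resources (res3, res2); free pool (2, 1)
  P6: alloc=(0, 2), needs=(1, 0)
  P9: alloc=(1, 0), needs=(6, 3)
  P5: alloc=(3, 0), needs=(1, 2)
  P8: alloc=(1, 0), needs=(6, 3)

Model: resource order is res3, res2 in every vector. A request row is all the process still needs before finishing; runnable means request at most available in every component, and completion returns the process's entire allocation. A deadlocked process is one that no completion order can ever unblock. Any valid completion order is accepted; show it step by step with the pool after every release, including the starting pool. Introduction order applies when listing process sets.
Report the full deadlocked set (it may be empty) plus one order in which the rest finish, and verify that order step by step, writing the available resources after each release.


Deadlocked set: P9 and P8.
Key observation: once P6, P5 finish, the pool peaks at (5, 3) — and every remaining process still needs more res3 than that.
A valid finishing order for the others: P6, P5. Walking it through:
  pool = (2, 1)
  P6: need (1, 0) fits (2, 1); releases (0, 2), pool now (2, 3)
  P5: need (1, 2) fits (2, 3); releases (3, 0), pool now (5, 3)
The blocked processes can never fit:
  P9 cannot run: need (6, 3) vs free (5, 3) (insufficient res3)
  P8 cannot run: need (6, 3) vs free (5, 3) (insufficient res3)


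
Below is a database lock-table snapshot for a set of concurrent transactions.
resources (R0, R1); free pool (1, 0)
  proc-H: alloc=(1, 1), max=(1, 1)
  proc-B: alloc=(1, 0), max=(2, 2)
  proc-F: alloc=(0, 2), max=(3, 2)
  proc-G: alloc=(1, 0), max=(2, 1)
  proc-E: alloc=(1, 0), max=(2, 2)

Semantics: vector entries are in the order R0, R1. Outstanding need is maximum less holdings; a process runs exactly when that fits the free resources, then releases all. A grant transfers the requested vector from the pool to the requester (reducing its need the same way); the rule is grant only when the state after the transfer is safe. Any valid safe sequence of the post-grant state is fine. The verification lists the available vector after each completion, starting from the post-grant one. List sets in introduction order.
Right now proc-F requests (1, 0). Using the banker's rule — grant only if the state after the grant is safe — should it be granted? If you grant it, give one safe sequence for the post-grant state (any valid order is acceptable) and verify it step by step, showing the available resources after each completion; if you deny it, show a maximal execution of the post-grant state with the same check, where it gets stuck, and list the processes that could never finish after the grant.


GRANT — the state after the grant stays safe, e.g. via proc-H, proc-G, proc-F, proc-E, proc-B.
Key observation: granting shrinks the pool to (0, 0), yet proc-H still fits and the chain goes through.
Step-by-step check of the post-grant state:
  pool = (0, 0)
  run proc-H (needs (0, 0), free (0, 0)); after release of (1, 1) the pool is (1, 1)
  run proc-G (needs (1, 1), free (1, 1)); after release of (1, 0) the pool is (2, 1)
  run proc-F (needs (2, 0), free (2, 1)); after release of (1, 2) the pool is (3, 3)
  run proc-E (needs (1, 2), free (3, 3)); after release of (1, 0) the pool is (4, 3)
  run proc-B (needs (1, 2), free (4, 3)); after release of (1, 0) the pool is (5, 3)


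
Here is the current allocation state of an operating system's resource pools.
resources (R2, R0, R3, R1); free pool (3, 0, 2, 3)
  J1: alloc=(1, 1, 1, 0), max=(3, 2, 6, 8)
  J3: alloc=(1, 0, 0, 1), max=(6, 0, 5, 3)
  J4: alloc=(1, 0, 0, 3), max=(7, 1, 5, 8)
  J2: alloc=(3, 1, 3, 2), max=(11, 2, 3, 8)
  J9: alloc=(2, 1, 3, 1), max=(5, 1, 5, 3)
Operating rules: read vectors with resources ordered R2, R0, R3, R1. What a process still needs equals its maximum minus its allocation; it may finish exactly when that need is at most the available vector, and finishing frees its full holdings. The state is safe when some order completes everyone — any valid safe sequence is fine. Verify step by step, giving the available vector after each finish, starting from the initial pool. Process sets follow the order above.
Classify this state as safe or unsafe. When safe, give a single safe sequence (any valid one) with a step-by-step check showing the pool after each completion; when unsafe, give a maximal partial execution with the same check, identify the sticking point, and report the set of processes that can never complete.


SAFE — a valid safe sequence is J9, J3, J4, J1, J2.
Key observation: the order's first zero-slack moment is J9 ((3, 0, 2, 2) needed, (3, 0, 2, 3) free — a requested resource with nothing to spare).
Verifying each step:
  pool = (3, 0, 2, 3)
  J9: need (3, 0, 2, 2) fits (3, 0, 2, 3); releases (2, 1, 3, 1), pool now (5, 1, 5, 4)
  J3: need (5, 0, 5, 2) fits (5, 1, 5, 4); releases (1, 0, 0, 1), pool now (6, 1, 5, 5)
  J4: need (6, 1, 5, 5) fits (6, 1, 5, 5); releases (1, 0, 0, 3), pool now (7, 1, 5, 8)
  J1: need (2, 1, 5, 8) fits (7, 1, 5, 8); releases (1, 1, 1, 0), pool now (8, 2, 6, 8)
  J2: need (8, 1, 0, 6) fits (8, 2, 6, 8); releases (3, 1, 3, 2), pool now (11, 3, 9, 10)


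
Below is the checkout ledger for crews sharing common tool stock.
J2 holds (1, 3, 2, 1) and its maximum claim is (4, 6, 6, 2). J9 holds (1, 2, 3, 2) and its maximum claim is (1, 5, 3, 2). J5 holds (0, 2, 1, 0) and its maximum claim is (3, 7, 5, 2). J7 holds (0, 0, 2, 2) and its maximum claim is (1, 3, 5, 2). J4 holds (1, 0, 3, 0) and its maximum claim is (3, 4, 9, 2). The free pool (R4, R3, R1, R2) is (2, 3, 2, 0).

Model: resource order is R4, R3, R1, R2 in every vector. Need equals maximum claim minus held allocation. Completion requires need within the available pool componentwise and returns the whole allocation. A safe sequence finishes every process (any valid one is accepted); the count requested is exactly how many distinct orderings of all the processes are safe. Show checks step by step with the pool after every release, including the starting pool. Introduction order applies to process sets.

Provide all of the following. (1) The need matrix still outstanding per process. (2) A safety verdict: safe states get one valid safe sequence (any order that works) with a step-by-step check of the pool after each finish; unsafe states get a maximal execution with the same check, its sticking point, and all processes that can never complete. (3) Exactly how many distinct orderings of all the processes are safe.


(1) Remaining need (order R4, R3, R1, R2):
  J2: (3, 3, 4, 1)
  J9: (0, 3, 0, 0)
  J5: (3, 5, 4, 2)
  J7: (1, 3, 3, 0)
  J4: (2, 4, 6, 2)
(2) SAFE — a valid safe sequence is J9, J2, J4, J5, J7.
Key observation: J9 marks the first exact bind of the order: its need (0, 3, 0, 0) fits the free (2, 3, 2, 0) with zero slack on a requested resource.
Verifying each step:
  pool = (2, 3, 2, 0)
  J9: need (0, 3, 0, 0) fits (2, 3, 2, 0); releases (1, 2, 3, 2), pool now (3, 5, 5, 2)
  J2: need (3, 3, 4, 1) fits (3, 5, 5, 2); releases (1, 3, 2, 1), pool now (4, 8, 7, 3)
  J4: need (2, 4, 6, 2) fits (4, 8, 7, 3); releases (1, 0, 3, 0), pool now (5, 8, 10, 3)
  J5: need (3, 5, 4, 2) fits (5, 8, 10, 3); releases (0, 2, 1, 0), pool now (5, 10, 11, 3)
  J7: need (1, 3, 3, 0) fits (5, 10, 11, 3); releases (0, 0, 2, 2), pool now (5, 10, 13, 5)
(3) Precisely 18 of the possible complete orderings are safe sequences.


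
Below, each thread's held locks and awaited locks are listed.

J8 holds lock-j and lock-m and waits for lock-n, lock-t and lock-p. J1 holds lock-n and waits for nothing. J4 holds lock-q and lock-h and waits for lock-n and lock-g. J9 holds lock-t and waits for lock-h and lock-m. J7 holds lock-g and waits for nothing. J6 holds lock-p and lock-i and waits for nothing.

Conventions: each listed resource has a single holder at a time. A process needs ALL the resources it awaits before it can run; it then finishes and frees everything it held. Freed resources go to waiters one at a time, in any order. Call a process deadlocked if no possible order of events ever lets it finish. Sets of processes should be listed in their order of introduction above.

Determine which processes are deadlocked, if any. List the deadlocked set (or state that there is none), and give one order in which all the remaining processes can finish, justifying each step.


The deadlocked set is J8 and J9.
Key observation: the knot is the closed ring of waits J8 -> J9 -> J8; no other process is dragged down with it.
One completion order for the rest: J6, J7, J1, J4.
Verifying each step:
  J6 waits on nothing -> runs at once and releases lock-p and lock-i
  J7 waits on nothing -> runs at once and releases lock-g
  J1 waits on nothing -> runs at once and releases lock-n
  J4: everything it awaited (lock-n and lock-g) is free; runs, freeing lock-q and lock-h


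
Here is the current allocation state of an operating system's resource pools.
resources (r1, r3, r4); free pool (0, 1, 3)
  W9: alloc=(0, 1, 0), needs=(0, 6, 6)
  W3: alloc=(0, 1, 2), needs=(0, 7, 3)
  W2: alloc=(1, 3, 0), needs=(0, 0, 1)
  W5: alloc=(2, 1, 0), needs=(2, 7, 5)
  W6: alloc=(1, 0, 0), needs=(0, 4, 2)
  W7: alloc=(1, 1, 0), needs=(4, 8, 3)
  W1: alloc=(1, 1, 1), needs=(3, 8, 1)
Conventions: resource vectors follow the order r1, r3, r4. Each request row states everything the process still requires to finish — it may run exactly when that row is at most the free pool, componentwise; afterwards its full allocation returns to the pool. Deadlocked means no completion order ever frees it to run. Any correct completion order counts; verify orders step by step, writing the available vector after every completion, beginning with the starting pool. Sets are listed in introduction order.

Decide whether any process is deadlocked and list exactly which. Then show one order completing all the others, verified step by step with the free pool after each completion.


Deadlocked set: W9, W3, W5, W7 and W1.
Key observation: even finishing W2, W6 leaves just (2, 4, 3) free — too little r3 for any of the remaining processes.
The rest can finish in the order W2, W6. Walking it through:
  pool = (0, 1, 3)
  run W2 (needs (0, 0, 1), free (0, 1, 3)); after release of (1, 3, 0) the pool is (1, 4, 3)
  run W6 (needs (0, 4, 2), free (1, 4, 3)); after release of (1, 0, 0) the pool is (2, 4, 3)
The stuck group stays short no matter what:
  blocked: W9 wants (0, 6, 6), pool (2, 4, 3) — not enough r3 and r4
  blocked: W3 wants (0, 7, 3), pool (2, 4, 3) — not enough r3
  blocked: W5 wants (2, 7, 5), pool (2, 4, 3) — not enough r3 and r4
  blocked: W7 wants (4, 8, 3), pool (2, 4, 3) — not enough r1 and r3
  blocked: W1 wants (3, 8, 1), pool (2, 4, 3) — not enough r1 and r3


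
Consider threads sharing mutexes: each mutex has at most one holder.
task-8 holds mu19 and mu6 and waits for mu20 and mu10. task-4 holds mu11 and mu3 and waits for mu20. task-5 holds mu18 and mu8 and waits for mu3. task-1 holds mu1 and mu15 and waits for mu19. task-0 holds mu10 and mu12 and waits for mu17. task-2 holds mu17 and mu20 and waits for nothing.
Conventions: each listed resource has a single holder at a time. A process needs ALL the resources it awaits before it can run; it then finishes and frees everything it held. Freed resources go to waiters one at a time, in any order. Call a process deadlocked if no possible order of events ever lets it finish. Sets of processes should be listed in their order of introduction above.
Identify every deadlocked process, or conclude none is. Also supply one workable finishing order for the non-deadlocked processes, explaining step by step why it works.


No process is deadlocked.
Key observation: all waits point, directly or indirectly, at processes that can finish, so nothing is permanently blocked.
The rest can finish in the order task-2, task-4, task-0, task-5, task-8, task-1.
Verifying each step:
  task-2 waits on nothing -> runs at once and releases mu17 and mu20
  task-4: everything it awaited (mu20) is free; runs, freeing mu11 and mu3
  task-0: everything it awaited (mu17) is free; runs, freeing mu10 and mu12
  task-5: everything it awaited (mu3) is free; runs, freeing mu18 and mu8
  task-8: everything it awaited (mu20 and mu10) is free; runs, freeing mu19 and mu6
  task-1: everything it awaited (mu19) is free; runs, freeing mu1 and mu15


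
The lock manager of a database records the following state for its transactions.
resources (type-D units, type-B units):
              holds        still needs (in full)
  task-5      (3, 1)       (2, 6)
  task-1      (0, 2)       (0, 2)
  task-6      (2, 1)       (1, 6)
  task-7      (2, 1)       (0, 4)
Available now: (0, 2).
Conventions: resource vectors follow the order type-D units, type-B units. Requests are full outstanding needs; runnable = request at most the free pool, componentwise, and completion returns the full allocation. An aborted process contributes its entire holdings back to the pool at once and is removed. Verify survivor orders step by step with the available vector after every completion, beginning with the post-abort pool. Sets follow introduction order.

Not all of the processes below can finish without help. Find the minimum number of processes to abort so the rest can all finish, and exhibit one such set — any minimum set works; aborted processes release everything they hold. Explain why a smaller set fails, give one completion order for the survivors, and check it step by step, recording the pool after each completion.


The answer: abort task-6.
Key observation: no ordering could ever have run task-5 before the abort of task-6; with (2, 1) back in the pool it fits at step 3.
No smaller set exists: with zero aborts the deadlock remains.
The survivors complete as task-1, task-7, task-5. Walking it through (starting from the post-abort pool):
  pool = (2, 3)
  task-1 needs (0, 2) <= (2, 3) -> finishes; pool += (0, 2) = (2, 5)
  task-7 needs (0, 4) <= (2, 5) -> finishes; pool += (2, 1) = (4, 6)
  task-5 needs (2, 6) <= (4, 6) -> finishes; pool += (3, 1) = (7, 7)


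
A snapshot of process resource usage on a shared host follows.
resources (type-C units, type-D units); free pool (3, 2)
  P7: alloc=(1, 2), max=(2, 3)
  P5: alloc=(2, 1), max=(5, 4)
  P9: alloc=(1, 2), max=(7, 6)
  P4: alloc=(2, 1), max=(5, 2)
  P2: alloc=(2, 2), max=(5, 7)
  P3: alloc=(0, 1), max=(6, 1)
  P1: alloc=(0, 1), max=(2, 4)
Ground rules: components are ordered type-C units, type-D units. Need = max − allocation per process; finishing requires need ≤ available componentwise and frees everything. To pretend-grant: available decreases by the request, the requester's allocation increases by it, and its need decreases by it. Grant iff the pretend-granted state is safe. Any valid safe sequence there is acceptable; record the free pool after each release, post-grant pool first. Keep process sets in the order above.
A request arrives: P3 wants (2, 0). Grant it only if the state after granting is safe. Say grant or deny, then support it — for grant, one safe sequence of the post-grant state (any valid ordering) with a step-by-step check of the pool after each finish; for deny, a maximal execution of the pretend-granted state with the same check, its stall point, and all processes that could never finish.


DENY. Granting would leave the state unsafe.
Key observation: type-C units is the bottleneck — with P7, P1 done the pool holds (2, 5), short of every remaining need.
After a pretend grant, a maximal execution: P7, P1 — then nothing else fits. Check, step by step:
  pool = (1, 2)
  run P7 (needs (1, 1), free (1, 2)); after release of (1, 2) the pool is (2, 4)
  run P1 (needs (2, 3), free (2, 4)); after release of (0, 1) the pool is (2, 5)
  P5 cannot run: need (3, 3) vs free (2, 5) (insufficient type-C units)
  P9 cannot run: need (6, 4) vs free (2, 5) (insufficient type-C units)
  P4 cannot run: need (3, 1) vs free (2, 5) (insufficient type-C units)
  P2 cannot run: need (3, 5) vs free (2, 5) (insufficient type-C units)
  P3 cannot run: need (4, 0) vs free (2, 5) (insufficient type-C units)
Processes that could never finish after the grant: P5, P9, P4, P2 and P3.


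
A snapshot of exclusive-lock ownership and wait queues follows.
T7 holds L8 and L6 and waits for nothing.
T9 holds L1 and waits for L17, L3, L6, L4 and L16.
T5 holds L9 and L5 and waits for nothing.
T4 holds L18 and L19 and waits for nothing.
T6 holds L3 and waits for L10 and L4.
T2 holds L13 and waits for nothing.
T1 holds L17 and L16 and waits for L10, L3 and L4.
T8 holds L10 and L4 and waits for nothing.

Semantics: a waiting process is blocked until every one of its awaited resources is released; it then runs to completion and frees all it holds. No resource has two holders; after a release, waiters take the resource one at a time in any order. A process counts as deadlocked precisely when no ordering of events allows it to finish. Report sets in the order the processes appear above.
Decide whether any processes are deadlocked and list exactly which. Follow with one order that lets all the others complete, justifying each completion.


No process is deadlocked.
Key observation: the waits form no ring: some process can always run, and its releases unblock the others one by one.
The rest can finish in the order T8, T7, T6, T2, T1, T9, T4, T5.
Check, step by step:
  T8 waits on nothing -> runs at once and releases L10 and L4
  T7 waits on nothing -> runs at once and releases L8 and L6
  T6: everything it awaited (L10 and L4) is free; runs, freeing L3
  T2 waits on nothing -> runs at once and releases L13
  T1: everything it awaited (L10, L3 and L4) is free; runs, freeing L17 and L16
  T9: everything it awaited (L17, L3, L6, L4 and L16) is free; runs, freeing L1
  T4 waits on nothing -> runs at once and releases L18 and L19
  T5 waits on nothing -> runs at once and releases L9 and L5


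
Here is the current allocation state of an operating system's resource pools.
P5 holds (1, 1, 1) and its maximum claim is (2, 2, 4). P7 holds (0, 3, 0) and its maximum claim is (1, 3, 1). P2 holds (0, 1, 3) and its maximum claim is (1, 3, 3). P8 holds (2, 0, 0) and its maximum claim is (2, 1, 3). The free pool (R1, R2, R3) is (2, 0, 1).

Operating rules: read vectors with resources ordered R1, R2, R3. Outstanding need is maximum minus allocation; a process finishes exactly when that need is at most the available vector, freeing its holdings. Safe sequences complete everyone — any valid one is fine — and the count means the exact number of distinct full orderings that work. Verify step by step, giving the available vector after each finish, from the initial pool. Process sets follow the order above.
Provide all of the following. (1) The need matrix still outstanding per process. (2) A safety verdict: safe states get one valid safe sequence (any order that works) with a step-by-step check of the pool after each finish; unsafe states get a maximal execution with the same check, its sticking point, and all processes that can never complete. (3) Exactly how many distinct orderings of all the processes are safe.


(1) Outstanding need per process (order R1, R2, R3):
  P5: (1, 1, 3)
  P7: (1, 0, 1)
  P2: (1, 2, 0)
  P8: (0, 1, 3)
(2) The state is SAFE; one workable sequence: P7, P2, P8, P5.
Key observation: reading the order forward, P7 is the first process whose need (1, 0, 1) meets the free pool (2, 0, 1) exactly on a resource it requests.
Step-by-step check:
  pool = (2, 0, 1)
  P7: need (1, 0, 1) fits (2, 0, 1); releases (0, 3, 0), pool now (2, 3, 1)
  P2: need (1, 2, 0) fits (2, 3, 1); releases (0, 1, 3), pool now (2, 4, 4)
  P8: need (0, 1, 3) fits (2, 4, 4); releases (2, 0, 0), pool now (4, 4, 4)
  P5: need (1, 1, 3) fits (4, 4, 4); releases (1, 1, 1), pool now (5, 5, 5)
(3) Precisely 2 of the possible complete orderings are safe sequences.


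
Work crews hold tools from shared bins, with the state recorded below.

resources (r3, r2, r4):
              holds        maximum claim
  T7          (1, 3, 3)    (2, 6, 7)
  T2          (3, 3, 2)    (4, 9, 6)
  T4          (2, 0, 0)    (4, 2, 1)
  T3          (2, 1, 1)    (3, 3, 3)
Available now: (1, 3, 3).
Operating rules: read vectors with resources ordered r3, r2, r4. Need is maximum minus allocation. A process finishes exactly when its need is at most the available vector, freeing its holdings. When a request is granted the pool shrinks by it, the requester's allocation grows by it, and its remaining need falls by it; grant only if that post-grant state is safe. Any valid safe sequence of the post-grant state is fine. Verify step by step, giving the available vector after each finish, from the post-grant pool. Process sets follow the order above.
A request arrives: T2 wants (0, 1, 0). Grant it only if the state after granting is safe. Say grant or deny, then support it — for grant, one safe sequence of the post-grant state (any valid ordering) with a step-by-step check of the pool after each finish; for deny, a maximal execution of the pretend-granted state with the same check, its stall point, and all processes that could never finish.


GRANT. The post-grant state is safe; one safe sequence: T3, T7, T2, T4.
Key observation: granting shrinks the pool to (1, 2, 3), yet T3 still fits and the chain goes through.
Check on the post-grant state, step by step:
  pool = (1, 2, 3)
  T3 needs (1, 2, 2) <= (1, 2, 3) -> finishes; pool += (2, 1, 1) = (3, 3, 4)
  T7 needs (1, 3, 4) <= (3, 3, 4) -> finishes; pool += (1, 3, 3) = (4, 6, 7)
  T2 needs (1, 5, 4) <= (4, 6, 7) -> finishes; pool += (3, 4, 2) = (7, 10, 9)
  T4 needs (2, 2, 1) <= (7, 10, 9) -> finishes; pool += (2, 0, 0) = (9, 10, 9)


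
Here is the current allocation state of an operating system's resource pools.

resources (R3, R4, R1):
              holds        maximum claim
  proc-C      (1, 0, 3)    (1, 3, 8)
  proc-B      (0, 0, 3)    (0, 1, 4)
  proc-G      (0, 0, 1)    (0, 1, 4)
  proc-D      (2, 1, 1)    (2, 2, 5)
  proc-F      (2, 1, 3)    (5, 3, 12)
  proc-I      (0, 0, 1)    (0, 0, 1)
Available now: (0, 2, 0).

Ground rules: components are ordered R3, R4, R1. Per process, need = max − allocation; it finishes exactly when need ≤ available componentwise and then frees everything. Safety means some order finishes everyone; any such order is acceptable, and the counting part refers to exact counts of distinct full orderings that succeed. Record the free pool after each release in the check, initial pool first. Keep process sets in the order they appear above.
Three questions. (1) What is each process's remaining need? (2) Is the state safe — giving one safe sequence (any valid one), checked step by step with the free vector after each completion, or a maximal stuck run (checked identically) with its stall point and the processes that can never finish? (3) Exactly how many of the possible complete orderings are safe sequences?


(1) Need matrix, components ordered R3, R4, R1:
  proc-C: (0, 3, 5)
  proc-B: (0, 1, 1)
  proc-G: (0, 1, 3)
  proc-D: (0, 1, 4)
  proc-F: (3, 2, 9)
  proc-I: (0, 0, 0)
(2) SAFE. One safe sequence: proc-I, proc-B, proc-G, proc-D, proc-C, proc-F.
Key observation: proc-B is the earliest step where a requested resource binds exactly: need (0, 1, 1), pool (0, 2, 1) at its turn.
Check, step by step:
  pool = (0, 2, 0)
  proc-I: need (0, 0, 0) fits (0, 2, 0); releases (0, 0, 1), pool now (0, 2, 1)
  proc-B: need (0, 1, 1) fits (0, 2, 1); releases (0, 0, 3), pool now (0, 2, 4)
  proc-G: need (0, 1, 3) fits (0, 2, 4); releases (0, 0, 1), pool now (0, 2, 5)
  proc-D: need (0, 1, 4) fits (0, 2, 5); releases (2, 1, 1), pool now (2, 3, 6)
  proc-C: need (0, 3, 5) fits (2, 3, 6); releases (1, 0, 3), pool now (3, 3, 9)
  proc-F: need (3, 2, 9) fits (3, 3, 9); releases (2, 1, 3), pool now (5, 4, 12)
(3) Precisely 3 of the possible complete orderings are safe sequences.


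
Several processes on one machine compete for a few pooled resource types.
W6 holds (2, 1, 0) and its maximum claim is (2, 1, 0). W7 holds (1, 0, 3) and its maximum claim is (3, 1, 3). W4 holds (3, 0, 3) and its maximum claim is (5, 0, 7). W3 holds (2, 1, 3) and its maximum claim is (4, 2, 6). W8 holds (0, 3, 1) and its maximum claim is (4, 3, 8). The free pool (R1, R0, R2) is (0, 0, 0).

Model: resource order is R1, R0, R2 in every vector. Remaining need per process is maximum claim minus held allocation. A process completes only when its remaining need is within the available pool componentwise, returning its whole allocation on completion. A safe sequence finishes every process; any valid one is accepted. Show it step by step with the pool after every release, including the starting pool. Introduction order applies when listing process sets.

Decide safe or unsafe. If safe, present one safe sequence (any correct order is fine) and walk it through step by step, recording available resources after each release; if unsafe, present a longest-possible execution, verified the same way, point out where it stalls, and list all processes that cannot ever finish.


The state is SAFE; one workable sequence: W6, W7, W3, W4, W8.
Key observation: W7 marks the first exact bind of the order: its need (2, 1, 0) fits the free (2, 1, 0) with zero slack on a requested resource.
Verifying each step:
  pool = (0, 0, 0)
  run W6 (needs (0, 0, 0), free (0, 0, 0)); after release of (2, 1, 0) the pool is (2, 1, 0)
  run W7 (needs (2, 1, 0), free (2, 1, 0)); after release of (1, 0, 3) the pool is (3, 1, 3)
  run W3 (needs (2, 1, 3), free (3, 1, 3)); after release of (2, 1, 3) the pool is (5, 2, 6)
  run W4 (needs (2, 0, 4), free (5, 2, 6)); after release of (3, 0, 3) the pool is (8, 2, 9)
  run W8 (needs (4, 0, 7), free (8, 2, 9)); after release of (0, 3, 1) the pool is (8, 5, 10)


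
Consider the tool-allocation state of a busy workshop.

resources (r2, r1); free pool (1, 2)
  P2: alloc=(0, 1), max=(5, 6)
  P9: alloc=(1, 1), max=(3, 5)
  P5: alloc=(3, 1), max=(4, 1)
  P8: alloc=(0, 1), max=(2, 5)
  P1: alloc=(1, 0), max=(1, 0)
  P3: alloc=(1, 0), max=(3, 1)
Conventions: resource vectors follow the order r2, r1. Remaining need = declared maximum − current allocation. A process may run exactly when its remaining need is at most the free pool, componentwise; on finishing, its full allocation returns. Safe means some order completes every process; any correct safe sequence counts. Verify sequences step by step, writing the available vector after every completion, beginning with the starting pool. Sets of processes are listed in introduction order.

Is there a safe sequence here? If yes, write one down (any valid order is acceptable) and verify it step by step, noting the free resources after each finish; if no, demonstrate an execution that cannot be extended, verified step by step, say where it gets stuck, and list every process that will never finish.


UNSAFE.
Key observation: the wall is r1: completing P1, P3, P5 brings the pool only to (6, 3), and all the rest need more.
Going as far as possible: P1, P3, P5; after that, nothing fits. Step-by-step check:
  pool = (1, 2)
  P1: need (0, 0) fits (1, 2); releases (1, 0), pool now (2, 2)
  P3: need (2, 1) fits (2, 2); releases (1, 0), pool now (3, 2)
  P5: need (1, 0) fits (3, 2); releases (3, 1), pool now (6, 3)
  P2 cannot run: need (5, 5) vs free (6, 3) (insufficient r1)
  P9 cannot run: need (2, 4) vs free (6, 3) (insufficient r1)
  P8 cannot run: need (2, 4) vs free (6, 3) (insufficient r1)
Permanently blocked: P2, P9 and P8.


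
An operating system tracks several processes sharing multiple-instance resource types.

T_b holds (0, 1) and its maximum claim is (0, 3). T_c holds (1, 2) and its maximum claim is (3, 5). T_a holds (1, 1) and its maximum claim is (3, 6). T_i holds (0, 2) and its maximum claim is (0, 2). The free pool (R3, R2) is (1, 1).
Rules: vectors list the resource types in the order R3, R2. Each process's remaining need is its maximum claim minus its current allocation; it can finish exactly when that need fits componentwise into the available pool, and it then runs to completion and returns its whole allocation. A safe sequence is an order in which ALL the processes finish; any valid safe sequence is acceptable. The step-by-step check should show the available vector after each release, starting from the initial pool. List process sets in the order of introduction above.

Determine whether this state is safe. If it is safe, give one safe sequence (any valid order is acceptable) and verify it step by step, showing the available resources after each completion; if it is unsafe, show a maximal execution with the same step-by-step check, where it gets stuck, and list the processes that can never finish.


UNSAFE — no complete ordering exists.
Key observation: no order helps: past T_i, T_b, the free pool tops out at (1, 4), below what each blocked process needs in R3.
Going as far as possible: T_i, T_b; after that, nothing fits. Verifying each step:
  pool = (1, 1)
  run T_i (needs (0, 0), free (1, 1)); after release of (0, 2) the pool is (1, 3)
  run T_b (needs (0, 2), free (1, 3)); after release of (0, 1) the pool is (1, 4)
  blocked: T_c wants (2, 3), pool (1, 4) — not enough R3
  blocked: T_a wants (2, 5), pool (1, 4) — not enough R3 and R2
Permanently blocked: T_c and T_a.


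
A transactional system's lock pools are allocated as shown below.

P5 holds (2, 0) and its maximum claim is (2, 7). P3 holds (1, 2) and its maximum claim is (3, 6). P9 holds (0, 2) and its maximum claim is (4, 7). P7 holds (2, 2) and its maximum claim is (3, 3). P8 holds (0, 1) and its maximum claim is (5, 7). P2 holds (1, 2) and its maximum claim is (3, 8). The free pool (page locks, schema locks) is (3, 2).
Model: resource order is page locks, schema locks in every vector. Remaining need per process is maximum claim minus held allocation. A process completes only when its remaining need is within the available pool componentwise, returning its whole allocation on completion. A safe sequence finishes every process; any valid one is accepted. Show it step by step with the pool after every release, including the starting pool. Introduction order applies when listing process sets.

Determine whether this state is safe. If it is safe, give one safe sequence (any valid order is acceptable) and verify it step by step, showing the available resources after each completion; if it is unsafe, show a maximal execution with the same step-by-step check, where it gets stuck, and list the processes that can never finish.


SAFE — a valid safe sequence is P7, P3, P8, P5, P2, P9.
Key observation: the first exact fit in this order is P3 — it needs (2, 4) with (5, 4) free, meeting a requested resource to the last unit.
Verifying each step:
  pool = (3, 2)
  P7: need (1, 1) fits (3, 2); releases (2, 2), pool now (5, 4)
  P3: need (2, 4) fits (5, 4); releases (1, 2), pool now (6, 6)
  P8: need (5, 6) fits (6, 6); releases (0, 1), pool now (6, 7)
  P5: need (0, 7) fits (6, 7); releases (2, 0), pool now (8, 7)
  P2: need (2, 6) fits (8, 7); releases (1, 2), pool now (9, 9)
  P9: need (4, 5) fits (9, 9); releases (0, 2), pool now (9, 11)


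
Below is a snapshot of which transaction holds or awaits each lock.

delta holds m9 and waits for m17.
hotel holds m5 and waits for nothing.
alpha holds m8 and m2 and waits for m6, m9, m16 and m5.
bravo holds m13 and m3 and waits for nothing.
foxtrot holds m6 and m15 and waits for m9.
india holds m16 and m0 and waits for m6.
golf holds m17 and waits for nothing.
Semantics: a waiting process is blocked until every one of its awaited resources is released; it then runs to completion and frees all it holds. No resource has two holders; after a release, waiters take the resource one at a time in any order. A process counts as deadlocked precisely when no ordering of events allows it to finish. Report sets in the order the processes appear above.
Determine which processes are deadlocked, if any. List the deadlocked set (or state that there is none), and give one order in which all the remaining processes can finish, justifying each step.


No process is deadlocked.
Key observation: no waiting chain loops back on itself — every chain ends at a process that waits on nothing, so everyone eventually runs.
A valid finishing order for the others: bravo, golf, hotel, delta, foxtrot, india, alpha.
Check, step by step:
  bravo: no waits; runs immediately, freeing m13 and m3
  golf: no waits; runs immediately, freeing m17
  hotel: no waits; runs immediately, freeing m5
  run delta (all its waits — m17 — are resolved); releases m9
  run foxtrot (all its waits — m9 — are resolved); releases m6 and m15
  run india (all its waits — m6 — are resolved); releases m16 and m0
  run alpha (all its waits — m6, m9, m16 and m5 — are resolved); releases m8 and m2


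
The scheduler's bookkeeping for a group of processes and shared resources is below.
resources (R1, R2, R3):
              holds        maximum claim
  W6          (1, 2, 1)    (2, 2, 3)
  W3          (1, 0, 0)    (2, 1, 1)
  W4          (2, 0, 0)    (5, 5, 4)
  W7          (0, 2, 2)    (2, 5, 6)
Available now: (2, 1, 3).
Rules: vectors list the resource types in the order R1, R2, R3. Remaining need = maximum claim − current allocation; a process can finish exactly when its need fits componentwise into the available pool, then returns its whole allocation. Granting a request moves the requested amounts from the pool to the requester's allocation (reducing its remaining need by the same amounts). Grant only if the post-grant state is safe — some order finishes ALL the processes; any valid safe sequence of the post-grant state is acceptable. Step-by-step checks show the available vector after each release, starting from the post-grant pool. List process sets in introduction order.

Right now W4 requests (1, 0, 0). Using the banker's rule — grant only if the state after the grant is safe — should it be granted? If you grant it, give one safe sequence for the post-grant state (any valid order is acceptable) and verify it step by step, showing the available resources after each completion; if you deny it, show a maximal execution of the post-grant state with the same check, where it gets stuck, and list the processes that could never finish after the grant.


GRANT. The post-grant state is safe; one safe sequence: W3, W6, W7, W4.
Key observation: granting shrinks the pool to (1, 1, 3), yet W3 still fits and the chain goes through.
Step-by-step check of the post-grant state:
  pool = (1, 1, 3)
  W3 needs (1, 1, 1) <= (1, 1, 3) -> finishes; pool += (1, 0, 0) = (2, 1, 3)
  W6 needs (1, 0, 2) <= (2, 1, 3) -> finishes; pool += (1, 2, 1) = (3, 3, 4)
  W7 needs (2, 3, 4) <= (3, 3, 4) -> finishes; pool += (0, 2, 2) = (3, 5, 6)
  W4 needs (2, 5, 4) <= (3, 5, 6) -> finishes; pool += (3, 0, 0) = (6, 5, 6)
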